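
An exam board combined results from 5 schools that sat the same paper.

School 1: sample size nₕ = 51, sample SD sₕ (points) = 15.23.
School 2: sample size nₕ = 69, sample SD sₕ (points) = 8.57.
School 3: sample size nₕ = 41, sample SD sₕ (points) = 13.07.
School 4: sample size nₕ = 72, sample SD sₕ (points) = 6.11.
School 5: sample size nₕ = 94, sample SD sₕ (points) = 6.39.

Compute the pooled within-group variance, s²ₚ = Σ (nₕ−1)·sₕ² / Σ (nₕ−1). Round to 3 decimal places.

Degrees of freedom: 50 + 68 + 40 + 71 + 93 = 322.
Σ(nₕ−1)sₕ² = 50·231.9529 + 68·73.4449 + 40·170.8249 + 71·37.3321 + 93·40.8321 = 29872.8586.
s²ₚ = 29872.8586 / 322 = 92.77285... → 92.773.

92.773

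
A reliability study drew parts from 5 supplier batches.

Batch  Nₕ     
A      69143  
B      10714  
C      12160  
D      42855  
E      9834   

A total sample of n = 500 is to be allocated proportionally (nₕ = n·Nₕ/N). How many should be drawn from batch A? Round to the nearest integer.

N = 69143 + 10714 + 12160 + 42855 + 9834 = 144706.
n_A = 500·69143/144706 = 238.909... → 239.

239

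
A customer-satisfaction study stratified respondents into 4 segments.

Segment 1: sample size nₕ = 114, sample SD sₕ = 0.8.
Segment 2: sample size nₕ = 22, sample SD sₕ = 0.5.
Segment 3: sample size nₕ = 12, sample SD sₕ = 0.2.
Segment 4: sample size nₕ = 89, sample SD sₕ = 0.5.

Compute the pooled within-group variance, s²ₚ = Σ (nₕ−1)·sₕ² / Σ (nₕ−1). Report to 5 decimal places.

0.42923

Degrees of freedom: 113 + 21 + 11 + 88 = 233.
Σ(nₕ−1)sₕ² = 113·0.64 + 21·0.25 + 11·0.04 + 88·0.25 = 100.01.
s²ₚ = 100.01 / 233 = 0.4292275... → 0.42923.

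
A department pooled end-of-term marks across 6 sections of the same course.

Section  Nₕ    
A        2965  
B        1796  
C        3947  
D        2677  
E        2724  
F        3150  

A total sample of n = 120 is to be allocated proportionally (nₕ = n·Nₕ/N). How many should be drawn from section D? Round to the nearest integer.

N = 2965 + 1796 + 3947 + 2677 + 2724 + 3150 = 17259.
n_D = 120·2677/17259 = 18.613... → 19.

19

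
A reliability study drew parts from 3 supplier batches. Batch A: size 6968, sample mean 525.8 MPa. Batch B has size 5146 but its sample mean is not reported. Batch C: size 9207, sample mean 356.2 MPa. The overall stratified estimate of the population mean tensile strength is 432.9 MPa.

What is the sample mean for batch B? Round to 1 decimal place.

N = 6968 + 5146 + 9207 = 21321.
Overall total = μ·N = 432.9·21321 = 9229860.9.
Subtract the known strata: 6968·525.8 + 9207·356.2 = 6943307.8.
Remaining total for batch B: 9229860.9 − 6943307.8 = 2286553.1.
Divide by its size: 2286553.1 / 5146 = 444.336... → 444.3.

444.3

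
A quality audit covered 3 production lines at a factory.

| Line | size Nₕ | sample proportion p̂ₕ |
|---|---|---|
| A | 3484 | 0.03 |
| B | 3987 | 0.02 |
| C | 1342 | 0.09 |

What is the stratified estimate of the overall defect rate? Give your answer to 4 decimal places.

0.0346

Wₕ = Nₕ/N with N = 8813: 0.3953, 0.4524, 0.1523.
p̂_st = 0.3953·0.03 + 0.4524·0.02 + 0.1523·0.09 ≈ 0.034613... → 0.0346.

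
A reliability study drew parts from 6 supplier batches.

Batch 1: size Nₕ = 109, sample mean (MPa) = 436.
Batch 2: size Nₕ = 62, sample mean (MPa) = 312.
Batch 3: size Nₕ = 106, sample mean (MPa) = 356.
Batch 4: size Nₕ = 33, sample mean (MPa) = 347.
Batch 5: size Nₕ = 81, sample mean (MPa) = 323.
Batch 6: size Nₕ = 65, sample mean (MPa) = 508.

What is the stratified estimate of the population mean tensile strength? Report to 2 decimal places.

384.29

N = 456; weights Wₕ = Nₕ/N = (0.2390, 0.1360, 0.2325, 0.0724, 0.1776, 0.1425).
x̄_st = Σ Wₕ·x̄ₕ = 0.2390·436 + 0.1360·312 + 0.2325·356 + 0.0724·347 + 0.1776·323 + 0.1425·508 ≈ 384.2939...
→ 384.29.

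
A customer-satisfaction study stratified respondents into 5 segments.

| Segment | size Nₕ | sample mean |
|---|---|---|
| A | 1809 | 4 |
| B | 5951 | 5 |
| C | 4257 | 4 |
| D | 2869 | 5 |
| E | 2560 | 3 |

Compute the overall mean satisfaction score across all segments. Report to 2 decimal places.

4.36

N = 17446; weights Wₕ = Nₕ/N = (0.1037, 0.3411, 0.2440, 0.1645, 0.1467).
x̄_st = Σ Wₕ·x̄ₕ = 0.1037·4 + 0.3411·5 + 0.2440·4 + 0.1645·5 + 0.1467·3 ≈ 4.3588...
→ 4.36.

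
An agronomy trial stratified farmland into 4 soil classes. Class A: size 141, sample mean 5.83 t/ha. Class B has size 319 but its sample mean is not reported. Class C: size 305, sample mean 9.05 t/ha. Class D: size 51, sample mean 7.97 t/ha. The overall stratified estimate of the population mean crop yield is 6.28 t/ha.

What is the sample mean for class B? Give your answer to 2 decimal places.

N = 141 + 319 + 305 + 51 = 816.
Overall total = μ·N = 6.28·816 = 5124.48.
Subtract the known strata: 141·5.83 + 305·9.05 + 51·7.97 = 3988.75.
Remaining total for class B: 5124.48 − 3988.75 = 1135.73.
Divide by its size: 1135.73 / 319 = 3.5603... → 3.56.

3.56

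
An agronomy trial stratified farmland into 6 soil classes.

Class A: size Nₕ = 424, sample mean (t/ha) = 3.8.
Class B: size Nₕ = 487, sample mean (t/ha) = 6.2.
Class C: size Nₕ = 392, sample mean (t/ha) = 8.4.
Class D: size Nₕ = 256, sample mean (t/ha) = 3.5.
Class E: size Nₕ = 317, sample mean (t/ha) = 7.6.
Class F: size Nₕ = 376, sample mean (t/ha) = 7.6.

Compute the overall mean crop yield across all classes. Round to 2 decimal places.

N = 2252; weights Wₕ = Nₕ/N = (0.1883, 0.2163, 0.1741, 0.1137, 0.1408, 0.1670).
x̄_st = Σ Wₕ·x̄ₕ = 0.1883·3.8 + 0.2163·6.2 + 0.1741·8.4 + 0.1137·3.5 + 0.1408·7.6 + 0.1670·7.6 ≈ 6.2550...
→ 6.25.

6.25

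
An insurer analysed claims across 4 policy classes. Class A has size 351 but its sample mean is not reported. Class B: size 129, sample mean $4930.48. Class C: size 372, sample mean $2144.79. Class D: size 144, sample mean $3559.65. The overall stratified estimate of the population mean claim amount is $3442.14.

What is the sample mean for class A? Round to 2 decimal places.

4221.90

N = 351 + 129 + 372 + 144 = 996.
Overall total = μ·N = 3442.14·996 = 3428371.44.
Subtract the known strata: 129·4930.48 + 372·2144.79 + 144·3559.65 = 1946483.4.
Remaining total for class A: 3428371.44 − 1946483.4 = 1481888.04.
Divide by its size: 1481888.04 / 351 = 4221.9032... → 4221.90.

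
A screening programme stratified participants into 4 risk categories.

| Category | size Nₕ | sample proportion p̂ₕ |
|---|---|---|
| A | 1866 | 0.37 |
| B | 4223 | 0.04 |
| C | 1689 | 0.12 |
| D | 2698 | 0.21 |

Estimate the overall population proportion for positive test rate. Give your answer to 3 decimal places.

N = 1866 + 4223 + 1689 + 2698 = 10476.
Overall proportion = Σ (Nₕ/N)·p̂ₕ.
Σ Nₕp̂ₕ = 690.42 + 168.92 + 202.68 + 566.58 = 1628.6.
1628.6 / 10476 = 0.15546... → 0.155.

0.155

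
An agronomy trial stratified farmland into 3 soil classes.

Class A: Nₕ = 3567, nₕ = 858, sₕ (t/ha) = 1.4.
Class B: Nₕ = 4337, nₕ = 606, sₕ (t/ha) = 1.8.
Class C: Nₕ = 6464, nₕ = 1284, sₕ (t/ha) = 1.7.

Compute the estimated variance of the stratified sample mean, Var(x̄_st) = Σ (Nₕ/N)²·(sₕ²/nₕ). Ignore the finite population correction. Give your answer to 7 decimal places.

N = 14368; Wₕ = Nₕ/N.
class A: (3567/14368)²·1.4²/858 = 0.0001407934
class B: (4337/14368)²·1.8²/606 = 0.0004871454
class C: (6464/14368)²·1.7²/1284 = 0.0004555572
Sum = 0.0010834960 → 0.0010835.

0.0010835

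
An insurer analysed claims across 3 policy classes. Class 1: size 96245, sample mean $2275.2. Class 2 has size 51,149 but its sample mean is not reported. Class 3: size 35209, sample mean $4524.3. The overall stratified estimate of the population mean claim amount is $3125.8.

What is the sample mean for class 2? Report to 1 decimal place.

3763.7

N = 96245 + 51149 + 35209 = 182603.
Overall total = μ·N = 3125.8·182603 = 570780457.4.
Subtract the known strata: 96245·2275.2 + 35209·4524.3 = 378272702.7.
Remaining total for class 2: 570780457.4 − 378272702.7 = 192507754.7.
Divide by its size: 192507754.7 / 51149 = 3763.666... → 3763.7.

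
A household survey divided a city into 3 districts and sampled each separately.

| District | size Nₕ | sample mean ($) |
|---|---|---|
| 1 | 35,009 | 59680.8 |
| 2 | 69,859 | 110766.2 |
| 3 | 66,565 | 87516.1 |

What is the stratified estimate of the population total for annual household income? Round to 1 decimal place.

15652890289.5

Estimate total by summing Nₕ·x̄ₕ over strata.
35009·59680.8 + 69859·110766.2 + 66565·87516.1 = 2089365127.2 + 7738015965.8 + 5825509196.5 = 15652890289.5.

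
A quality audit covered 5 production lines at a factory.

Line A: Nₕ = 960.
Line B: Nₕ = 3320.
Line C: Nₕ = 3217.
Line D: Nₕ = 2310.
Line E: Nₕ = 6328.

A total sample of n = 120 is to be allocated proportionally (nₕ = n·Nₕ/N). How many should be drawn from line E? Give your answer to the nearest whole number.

47

Share of line E = 6328/16135 = 0.39219.
Allocate 120 × 0.39219 = 47.063... → 47.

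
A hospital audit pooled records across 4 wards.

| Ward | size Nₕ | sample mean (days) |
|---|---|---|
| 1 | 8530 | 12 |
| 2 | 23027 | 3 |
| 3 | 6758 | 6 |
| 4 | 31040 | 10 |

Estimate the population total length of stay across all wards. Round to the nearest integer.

522389

Estimate total by summing Nₕ·x̄ₕ over strata.
8530·12 + 23027·3 + 6758·6 + 31040·10 = 102360 + 69081 + 40548 + 310400 = 522389.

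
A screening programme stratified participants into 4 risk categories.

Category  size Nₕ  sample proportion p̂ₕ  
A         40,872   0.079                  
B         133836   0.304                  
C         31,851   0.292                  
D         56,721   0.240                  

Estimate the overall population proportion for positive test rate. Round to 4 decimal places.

0.2538

N = 40872 + 133836 + 31851 + 56721 = 263280.
Overall proportion = Σ (Nₕ/N)·p̂ₕ.
Σ Nₕp̂ₕ = 3228.888 + 40686.144 + 9300.492 + 13613.04 = 66828.564.
66828.564 / 263280 = 0.253831... → 0.2538.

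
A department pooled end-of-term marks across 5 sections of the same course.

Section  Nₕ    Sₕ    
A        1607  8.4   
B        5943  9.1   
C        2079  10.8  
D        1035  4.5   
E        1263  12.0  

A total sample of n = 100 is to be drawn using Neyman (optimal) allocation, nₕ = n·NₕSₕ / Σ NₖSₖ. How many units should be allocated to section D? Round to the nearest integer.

Σ NₕSₕ = 1607·8.4 + 5943·9.1 + 2079·10.8 + 1035·4.5 + 1263·12.0 = 109846.8.
Share for D: 4657.5/109846.8 = 0.04240.
n_D = 100 × 0.04240 = 4.240... → 4.

4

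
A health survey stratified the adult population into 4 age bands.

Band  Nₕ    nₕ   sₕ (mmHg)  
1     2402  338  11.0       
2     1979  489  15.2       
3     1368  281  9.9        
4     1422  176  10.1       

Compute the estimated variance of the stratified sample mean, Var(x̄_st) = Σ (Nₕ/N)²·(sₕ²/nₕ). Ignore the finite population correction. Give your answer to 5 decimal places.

0.11163

N = 7171; Wₕ = Nₕ/N.
band 1: (2402/7171)²·11.0²/338 = 0.04016569
band 2: (1979/7171)²·15.2²/489 = 0.03598408
band 3: (1368/7171)²·9.9²/281 = 0.01269337
band 4: (1422/7171)²·10.1²/176 = 0.02279134
Sum = 0.11163448 → 0.11163.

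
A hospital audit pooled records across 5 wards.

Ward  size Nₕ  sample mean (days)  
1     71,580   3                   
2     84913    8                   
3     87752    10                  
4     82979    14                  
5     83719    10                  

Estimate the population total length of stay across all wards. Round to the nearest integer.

3770460

Population total = Σ Nₕ·x̄ₕ (each stratum's size times its mean).
71580·3 + 84913·8 + 87752·10 + 82979·14 + 83719·10 = 214740 + 679304 + 877520 + 1161706 + 837190 = 3770460.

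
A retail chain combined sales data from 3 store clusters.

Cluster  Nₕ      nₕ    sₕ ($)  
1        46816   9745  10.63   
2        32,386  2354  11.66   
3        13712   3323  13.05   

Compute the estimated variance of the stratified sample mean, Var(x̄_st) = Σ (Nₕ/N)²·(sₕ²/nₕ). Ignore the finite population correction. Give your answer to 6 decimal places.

0.011077

N = 92914. Term for each stratum: Wₕ²sₕ²/nₕ.
Var(x̄_st) = 0.002943818 + 0.007016862 + 0.001116169 = 0.011076849 → 0.011077.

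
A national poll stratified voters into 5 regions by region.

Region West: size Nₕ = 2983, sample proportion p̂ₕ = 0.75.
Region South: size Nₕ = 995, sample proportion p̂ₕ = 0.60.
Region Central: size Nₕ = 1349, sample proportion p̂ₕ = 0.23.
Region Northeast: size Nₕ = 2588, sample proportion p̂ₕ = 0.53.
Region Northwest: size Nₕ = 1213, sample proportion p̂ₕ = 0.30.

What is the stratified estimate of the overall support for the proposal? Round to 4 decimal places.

N = 2983 + 995 + 1349 + 2588 + 1213 = 9128.
Overall proportion = Σ (Nₕ/N)·p̂ₕ.
Σ Nₕp̂ₕ = 2237.25 + 597 + 310.27 + 1371.64 + 363.9 = 4880.06.
4880.06 / 9128 = 0.534625... → 0.5346.

0.5346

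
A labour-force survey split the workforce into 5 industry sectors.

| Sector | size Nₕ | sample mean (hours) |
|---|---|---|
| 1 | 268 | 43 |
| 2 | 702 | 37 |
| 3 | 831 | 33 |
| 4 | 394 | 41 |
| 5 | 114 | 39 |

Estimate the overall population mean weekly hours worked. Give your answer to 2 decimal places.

37.04

x̄_st = (Σ Nₕx̄ₕ) / (Σ Nₕ) = (268·43 + 702·37 + 831·33 + 394·41 + 114·39) / 2309
= 85521 / 2309 = 37.0381... → 37.04.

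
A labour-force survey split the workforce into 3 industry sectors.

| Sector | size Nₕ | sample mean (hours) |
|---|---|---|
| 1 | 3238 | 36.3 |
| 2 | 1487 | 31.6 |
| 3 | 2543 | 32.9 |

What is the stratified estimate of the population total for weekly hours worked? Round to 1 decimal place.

1: 3238·36.3 = 117539.4
2: 1487·31.6 = 46989.2
3: 2543·32.9 = 83664.7
τ̂ = Σ Nₕx̄ₕ = 248193.3.

248193.3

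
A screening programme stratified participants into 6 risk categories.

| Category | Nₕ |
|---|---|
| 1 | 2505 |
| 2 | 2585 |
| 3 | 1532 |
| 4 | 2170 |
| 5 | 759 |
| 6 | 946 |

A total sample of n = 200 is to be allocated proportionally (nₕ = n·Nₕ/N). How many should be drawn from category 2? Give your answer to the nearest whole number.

N = 2505 + 2585 + 1532 + 2170 + 759 + 946 = 10497.
n_2 = 200·2585/10497 = 49.252... → 49.

49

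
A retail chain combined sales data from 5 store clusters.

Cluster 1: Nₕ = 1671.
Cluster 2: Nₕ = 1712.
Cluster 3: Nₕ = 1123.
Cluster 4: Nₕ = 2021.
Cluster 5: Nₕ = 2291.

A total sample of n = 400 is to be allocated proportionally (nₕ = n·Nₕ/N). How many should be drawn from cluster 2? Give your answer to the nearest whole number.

N = 1671 + 1712 + 1123 + 2021 + 2291 = 8818.
n_2 = 400·1712/8818 = 77.659... → 78.

78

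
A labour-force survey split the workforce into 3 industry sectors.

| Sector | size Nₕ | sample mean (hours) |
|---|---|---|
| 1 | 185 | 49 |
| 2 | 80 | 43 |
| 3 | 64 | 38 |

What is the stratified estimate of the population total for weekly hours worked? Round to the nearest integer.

Population total = Σ Nₕ·x̄ₕ (each stratum's size times its mean).
185·49 + 80·43 + 64·38 = 9065 + 3440 + 2432 = 14937.

14937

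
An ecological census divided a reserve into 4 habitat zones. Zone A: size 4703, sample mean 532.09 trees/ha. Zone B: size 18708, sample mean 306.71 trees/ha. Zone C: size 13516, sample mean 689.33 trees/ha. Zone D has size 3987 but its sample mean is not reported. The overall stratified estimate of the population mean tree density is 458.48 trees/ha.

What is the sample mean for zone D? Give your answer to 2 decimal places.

301.21

N = 4703 + 18708 + 13516 + 3987 = 40914.
Overall total = μ·N = 458.48·40914 = 18758250.72.
Subtract the known strata: 4703·532.09 + 18708·306.71 + 13516·689.33 = 17557334.23.
Remaining total for zone D: 18758250.72 − 17557334.23 = 1200916.49.
Divide by its size: 1200916.49 / 3987 = 301.2080... → 301.21.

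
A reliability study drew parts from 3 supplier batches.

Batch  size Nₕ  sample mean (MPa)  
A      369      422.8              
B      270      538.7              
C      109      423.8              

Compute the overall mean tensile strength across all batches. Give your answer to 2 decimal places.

464.78

N = 748; weights Wₕ = Nₕ/N = (0.4933, 0.3610, 0.1457).
x̄_st = Σ Wₕ·x̄ₕ = 0.4933·422.8 + 0.3610·538.7 + 0.1457·423.8 ≈ 464.7813...
→ 464.78.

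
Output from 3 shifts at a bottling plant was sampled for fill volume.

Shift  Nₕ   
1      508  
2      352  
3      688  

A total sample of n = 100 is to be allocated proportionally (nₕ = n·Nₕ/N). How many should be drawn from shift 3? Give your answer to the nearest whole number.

44

N = 508 + 352 + 688 = 1548.
n_3 = 100·688/1548 = 44.444... → 44.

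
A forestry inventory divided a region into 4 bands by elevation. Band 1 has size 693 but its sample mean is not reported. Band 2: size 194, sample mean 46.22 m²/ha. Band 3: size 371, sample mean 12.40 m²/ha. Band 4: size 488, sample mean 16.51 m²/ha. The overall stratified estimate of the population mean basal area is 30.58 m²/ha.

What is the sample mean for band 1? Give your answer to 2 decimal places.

N = 693 + 194 + 371 + 488 = 1746.
Overall total = μ·N = 30.58·1746 = 53392.68.
Subtract the known strata: 194·46.22 + 371·12.40 + 488·16.51 = 21623.96.
Remaining total for band 1: 53392.68 − 21623.96 = 31768.72.
Divide by its size: 31768.72 / 693 = 45.8423... → 45.84.

45.84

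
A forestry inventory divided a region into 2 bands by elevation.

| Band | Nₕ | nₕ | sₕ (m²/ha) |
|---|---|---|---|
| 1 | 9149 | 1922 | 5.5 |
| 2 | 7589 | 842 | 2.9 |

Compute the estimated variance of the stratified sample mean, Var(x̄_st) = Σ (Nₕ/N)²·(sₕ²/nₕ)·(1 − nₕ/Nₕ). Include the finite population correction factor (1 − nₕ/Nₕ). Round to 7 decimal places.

N = 16738; Wₕ = Nₕ/N.
band 1: (9149/16738)²·5.5²/1922·(1 − 1922/9149) = 0.0037144674
band 2: (7589/16738)²·2.9²/842·(1 − 842/7589) = 0.0018254588
Sum = 0.0055399262 → 0.0055399.

0.0055399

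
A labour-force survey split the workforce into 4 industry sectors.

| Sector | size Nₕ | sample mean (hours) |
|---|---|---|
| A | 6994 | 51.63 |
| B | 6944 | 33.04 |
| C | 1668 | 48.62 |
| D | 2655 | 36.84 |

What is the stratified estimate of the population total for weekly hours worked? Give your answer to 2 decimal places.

769438.34

Estimate total by summing Nₕ·x̄ₕ over strata.
6994·51.63 + 6944·33.04 + 1668·48.62 + 2655·36.84 = 361100.22 + 229429.76 + 81098.16 + 97810.2 = 769438.34.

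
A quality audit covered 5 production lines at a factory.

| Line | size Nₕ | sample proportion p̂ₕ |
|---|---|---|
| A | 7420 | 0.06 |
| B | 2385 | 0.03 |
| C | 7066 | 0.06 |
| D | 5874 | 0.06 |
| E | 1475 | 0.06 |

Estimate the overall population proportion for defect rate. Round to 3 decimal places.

Wₕ = Nₕ/N with N = 24220: 0.3064, 0.0985, 0.2917, 0.2425, 0.0609.
p̂_st = 0.3064·0.06 + 0.0985·0.03 + 0.2917·0.06 + 0.2425·0.06 + 0.0609·0.06 ≈ 0.05705... → 0.057.

0.057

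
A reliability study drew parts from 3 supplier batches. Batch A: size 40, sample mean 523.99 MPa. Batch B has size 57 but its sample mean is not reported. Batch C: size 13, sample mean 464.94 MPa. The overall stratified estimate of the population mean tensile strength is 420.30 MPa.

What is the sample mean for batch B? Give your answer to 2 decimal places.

N = 40 + 57 + 13 = 110.
Overall total = μ·N = 420.30·110 = 46233.
Subtract the known strata: 40·523.99 + 13·464.94 = 27003.82.
Remaining total for batch B: 46233 − 27003.82 = 19229.18.
Divide by its size: 19229.18 / 57 = 337.3540... → 337.35.

337.35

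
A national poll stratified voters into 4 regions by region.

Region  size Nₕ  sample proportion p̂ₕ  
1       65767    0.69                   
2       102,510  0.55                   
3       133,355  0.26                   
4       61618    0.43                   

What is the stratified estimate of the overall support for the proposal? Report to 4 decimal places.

Wₕ = Nₕ/N with N = 363250: 0.1811, 0.2822, 0.3671, 0.1696.
p̂_st = 0.1811·0.69 + 0.2822·0.55 + 0.3671·0.26 + 0.1696·0.43 ≈ 0.448528... → 0.4485.

0.4485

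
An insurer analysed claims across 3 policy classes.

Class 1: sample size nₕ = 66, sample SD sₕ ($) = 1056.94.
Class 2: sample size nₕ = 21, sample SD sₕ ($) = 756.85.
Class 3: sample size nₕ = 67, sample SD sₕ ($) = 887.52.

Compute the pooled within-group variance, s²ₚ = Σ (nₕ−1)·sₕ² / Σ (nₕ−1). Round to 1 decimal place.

Degrees of freedom: 65 + 20 + 66 = 151.
Σ(nₕ−1)sₕ² = 65·1117122.1636 + 20·572821.9225 + 66·787691.7504 = 136057034.6104.
s²ₚ = 136057034.6104 / 151 = 901039.964... → 901040.0.

901040.0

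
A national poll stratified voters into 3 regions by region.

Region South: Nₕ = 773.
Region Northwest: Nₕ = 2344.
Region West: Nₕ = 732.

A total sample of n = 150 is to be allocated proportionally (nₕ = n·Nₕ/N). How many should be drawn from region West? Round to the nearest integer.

N = 773 + 2344 + 732 = 3849.
n_West = 150·732/3849 = 28.527... → 29.

29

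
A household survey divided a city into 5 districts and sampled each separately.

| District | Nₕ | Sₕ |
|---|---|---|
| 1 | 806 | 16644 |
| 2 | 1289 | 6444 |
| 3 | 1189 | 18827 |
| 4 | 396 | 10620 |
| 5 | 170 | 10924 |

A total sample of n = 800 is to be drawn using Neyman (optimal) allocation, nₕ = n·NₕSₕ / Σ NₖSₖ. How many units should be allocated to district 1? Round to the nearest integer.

214

1: NₕSₕ = 806·16644 = 13415064
2: NₕSₕ = 1289·6444 = 8306316
3: NₕSₕ = 1189·18827 = 22385303
4: NₕSₕ = 396·10620 = 4205520
5: NₕSₕ = 170·10924 = 1857080
Σ NₕSₕ = 50169283.
n_1 = 800·13415064/50169283 = 213.917... → 214.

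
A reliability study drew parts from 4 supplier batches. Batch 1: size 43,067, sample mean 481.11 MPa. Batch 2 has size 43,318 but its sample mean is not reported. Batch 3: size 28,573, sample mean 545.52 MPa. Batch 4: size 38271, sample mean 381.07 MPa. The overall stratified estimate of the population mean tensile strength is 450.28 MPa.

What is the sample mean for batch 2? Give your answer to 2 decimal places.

Σ Nₕx̄ₕ = N·μ, so 43318·x̄_2 = 153229·450.28 − (43067·481.11 + 28573·545.52 + 38271·381.07).
= 68995954.12 − 50891037.3 = 18104916.82.
x̄_2 = 18104916.82 / 43318 = 417.9537... → 417.95.

417.95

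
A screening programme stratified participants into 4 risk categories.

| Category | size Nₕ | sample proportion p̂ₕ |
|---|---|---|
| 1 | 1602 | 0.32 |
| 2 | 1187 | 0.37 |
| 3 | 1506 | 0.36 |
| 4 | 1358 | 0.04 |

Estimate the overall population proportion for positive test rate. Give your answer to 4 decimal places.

0.2739

Wₕ = Nₕ/N with N = 5653: 0.2834, 0.2100, 0.2664, 0.2402.
p̂_st = 0.2834·0.32 + 0.2100·0.37 + 0.2664·0.36 + 0.2402·0.04 ≈ 0.273892... → 0.2739.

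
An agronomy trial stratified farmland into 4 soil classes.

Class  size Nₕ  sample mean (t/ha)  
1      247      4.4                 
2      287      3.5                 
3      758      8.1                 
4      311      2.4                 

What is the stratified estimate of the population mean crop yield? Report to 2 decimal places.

5.60

N = 247 + 287 + 758 + 311 = 1603.
Overall mean = Σ (Nₕ/N)·x̄ₕ — weight by population share, not a simple average.
Σ Nₕx̄ₕ = 247·4.4 + 287·3.5 + 758·8.1 + 311·2.4 = 1086.8 + 1004.5 + 6139.8 + 746.4 = 8977.5.
Divide by N: 8977.5 / 1603 = 5.6004... → 5.60.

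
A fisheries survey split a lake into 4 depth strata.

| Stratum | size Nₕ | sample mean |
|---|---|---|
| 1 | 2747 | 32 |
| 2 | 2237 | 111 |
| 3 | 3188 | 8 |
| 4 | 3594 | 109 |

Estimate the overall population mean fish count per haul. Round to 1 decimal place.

64.0

N = 11766; weights Wₕ = Nₕ/N = (0.2335, 0.1901, 0.2710, 0.3055).
x̄_st = Σ Wₕ·x̄ₕ = 0.2335·32 + 0.1901·111 + 0.2710·8 + 0.3055·109 ≈ 64.037...
→ 64.0.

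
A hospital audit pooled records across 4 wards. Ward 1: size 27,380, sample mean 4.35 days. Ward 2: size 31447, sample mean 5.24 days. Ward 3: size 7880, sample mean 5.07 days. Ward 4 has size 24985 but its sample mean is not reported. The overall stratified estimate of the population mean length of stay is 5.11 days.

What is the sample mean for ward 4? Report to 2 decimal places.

N = 27380 + 31447 + 7880 + 24985 = 91692.
Overall total = μ·N = 5.11·91692 = 468546.12.
Subtract the known strata: 27380·4.35 + 31447·5.24 + 7880·5.07 = 323836.88.
Remaining total for ward 4: 468546.12 − 323836.88 = 144709.24.
Divide by its size: 144709.24 / 24985 = 5.7918... → 5.79.

5.79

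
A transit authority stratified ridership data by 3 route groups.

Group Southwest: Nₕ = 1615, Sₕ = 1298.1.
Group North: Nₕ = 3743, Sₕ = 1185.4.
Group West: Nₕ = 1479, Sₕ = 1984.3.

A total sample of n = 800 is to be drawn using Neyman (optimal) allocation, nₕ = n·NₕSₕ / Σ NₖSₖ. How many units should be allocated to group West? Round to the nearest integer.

248

Southwest: NₕSₕ = 1615·1298.1 = 2096431.5
North: NₕSₕ = 3743·1185.4 = 4436952.2
West: NₕSₕ = 1479·1984.3 = 2934779.7
Σ NₕSₕ = 9468163.4.
n_West = 800·2934779.7/9468163.4 = 247.970... → 248.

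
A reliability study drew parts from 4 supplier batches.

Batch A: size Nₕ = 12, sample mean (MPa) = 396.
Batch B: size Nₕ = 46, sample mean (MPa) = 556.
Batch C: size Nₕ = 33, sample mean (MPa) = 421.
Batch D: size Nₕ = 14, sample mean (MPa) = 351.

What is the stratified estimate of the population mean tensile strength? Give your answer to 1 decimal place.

468.0

x̄_st = (Σ Nₕx̄ₕ) / (Σ Nₕ) = (12·396 + 46·556 + 33·421 + 14·351) / 105
= 49135 / 105 = 467.952... → 468.0.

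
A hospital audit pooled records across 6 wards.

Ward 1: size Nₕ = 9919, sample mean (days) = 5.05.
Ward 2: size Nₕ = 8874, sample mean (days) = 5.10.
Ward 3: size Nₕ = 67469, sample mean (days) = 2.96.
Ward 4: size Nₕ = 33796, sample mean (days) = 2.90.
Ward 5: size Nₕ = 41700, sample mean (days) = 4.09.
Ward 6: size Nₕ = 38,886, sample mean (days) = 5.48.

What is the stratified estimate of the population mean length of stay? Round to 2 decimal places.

3.87

N = 200644; weights Wₕ = Nₕ/N = (0.0494, 0.0442, 0.3363, 0.1684, 0.2078, 0.1938).
x̄_st = Σ Wₕ·x̄ₕ = 0.0494·5.05 + 0.0442·5.10 + 0.3363·2.96 + 0.1684·2.90 + 0.2078·4.09 + 0.1938·5.48 ≈ 3.8711...
→ 3.87.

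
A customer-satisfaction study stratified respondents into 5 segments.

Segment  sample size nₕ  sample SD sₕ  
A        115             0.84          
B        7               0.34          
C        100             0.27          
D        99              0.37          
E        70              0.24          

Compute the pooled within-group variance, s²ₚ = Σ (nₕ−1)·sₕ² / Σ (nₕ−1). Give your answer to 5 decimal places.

0.27394

A: (115−1)·0.84² = 114·0.7056 = 80.4384
B: (7−1)·0.34² = 6·0.1156 = 0.6936
C: (100−1)·0.27² = 99·0.0729 = 7.2171
D: (99−1)·0.37² = 98·0.1369 = 13.4162
E: (70−1)·0.24² = 69·0.0576 = 3.9744
Numerator = 105.7397; denominator = Σ(nₕ−1) = 386.
s²ₚ = 105.7397/386 = 0.2739370... → 0.27394.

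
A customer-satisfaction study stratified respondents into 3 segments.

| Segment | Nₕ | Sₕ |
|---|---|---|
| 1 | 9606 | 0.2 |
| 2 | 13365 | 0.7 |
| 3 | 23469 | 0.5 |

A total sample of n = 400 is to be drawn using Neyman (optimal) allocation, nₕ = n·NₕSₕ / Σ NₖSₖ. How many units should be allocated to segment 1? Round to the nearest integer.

33

Σ NₕSₕ = 9606·0.2 + 13365·0.7 + 23469·0.5 = 23011.2.
Share for 1: 1921.2/23011.2 = 0.08349.
n_1 = 400 × 0.08349 = 33.396... → 33.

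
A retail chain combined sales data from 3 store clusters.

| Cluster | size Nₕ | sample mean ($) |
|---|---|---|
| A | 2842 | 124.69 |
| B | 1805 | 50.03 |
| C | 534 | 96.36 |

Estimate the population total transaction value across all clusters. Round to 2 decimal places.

Population total = Σ Nₕ·x̄ₕ (each stratum's size times its mean).
2842·124.69 + 1805·50.03 + 534·96.36 = 354368.98 + 90304.15 + 51456.24 = 496129.37.

496129.37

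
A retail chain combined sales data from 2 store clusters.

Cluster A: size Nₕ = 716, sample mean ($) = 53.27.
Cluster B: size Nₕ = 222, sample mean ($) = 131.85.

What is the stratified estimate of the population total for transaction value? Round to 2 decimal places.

A: 716·53.27 = 38141.32
B: 222·131.85 = 29270.7
τ̂ = Σ Nₕx̄ₕ = 67412.02.

67412.02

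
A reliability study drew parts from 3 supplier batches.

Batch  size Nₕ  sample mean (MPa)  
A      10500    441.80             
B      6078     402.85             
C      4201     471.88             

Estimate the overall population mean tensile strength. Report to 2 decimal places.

436.49

x̄_st = (Σ Nₕx̄ₕ) / (Σ Nₕ) = (10500·441.80 + 6078·402.85 + 4201·471.88) / 20779
= 9069790.18 / 20779 = 436.4883... → 436.49.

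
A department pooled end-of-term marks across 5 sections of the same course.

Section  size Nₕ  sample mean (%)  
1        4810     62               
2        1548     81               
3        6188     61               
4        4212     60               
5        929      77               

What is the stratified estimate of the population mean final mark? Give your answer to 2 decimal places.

63.62

N = 4810 + 1548 + 6188 + 4212 + 929 = 17687.
Weight each subgroup mean by Nₕ/N and sum.
Σ Nₕx̄ₕ = 4810·62 + 1548·81 + 6188·61 + 4212·60 + 929·77 = 298220 + 125388 + 377468 + 252720 + 71533 = 1125329.
Divide by N: 1125329 / 17687 = 63.6246... → 63.62.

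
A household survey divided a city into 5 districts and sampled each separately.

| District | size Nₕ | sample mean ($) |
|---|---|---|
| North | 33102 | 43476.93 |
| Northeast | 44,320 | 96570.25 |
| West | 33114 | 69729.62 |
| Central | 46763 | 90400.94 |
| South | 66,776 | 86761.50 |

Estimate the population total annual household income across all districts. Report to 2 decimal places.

Estimate total by summing Nₕ·x̄ₕ over strata.
33102·43476.93 + 44320·96570.25 + 33114·69729.62 + 46763·90400.94 + 66776·86761.50 = 1439173336.86 + 4279993480 + 2309026636.68 + 4227419157.22 + 5793585924 = 18049198534.76.

18049198534.76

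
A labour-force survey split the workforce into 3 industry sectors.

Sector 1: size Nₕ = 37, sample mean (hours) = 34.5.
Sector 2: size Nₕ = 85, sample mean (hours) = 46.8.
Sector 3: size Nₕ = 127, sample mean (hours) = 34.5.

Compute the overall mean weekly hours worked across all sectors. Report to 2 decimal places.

38.70

N = 37 + 85 + 127 = 249.
Weight each subgroup mean by Nₕ/N and sum.
Σ Nₕx̄ₕ = 37·34.5 + 85·46.8 + 127·34.5 = 1276.5 + 3978 + 4381.5 = 9636.
Divide by N: 9636 / 249 = 38.6988... → 38.70.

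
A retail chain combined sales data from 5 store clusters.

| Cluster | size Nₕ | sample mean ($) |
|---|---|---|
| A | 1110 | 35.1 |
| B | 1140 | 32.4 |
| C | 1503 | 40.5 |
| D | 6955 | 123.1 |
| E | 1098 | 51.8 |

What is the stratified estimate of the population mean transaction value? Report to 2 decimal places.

N = 11806; weights Wₕ = Nₕ/N = (0.0940, 0.0966, 0.1273, 0.5891, 0.0930).
x̄_st = Σ Wₕ·x̄ₕ = 0.0940·35.1 + 0.0966·32.4 + 0.1273·40.5 + 0.5891·123.1 + 0.0930·51.8 ≈ 88.9213...
→ 88.92.

88.92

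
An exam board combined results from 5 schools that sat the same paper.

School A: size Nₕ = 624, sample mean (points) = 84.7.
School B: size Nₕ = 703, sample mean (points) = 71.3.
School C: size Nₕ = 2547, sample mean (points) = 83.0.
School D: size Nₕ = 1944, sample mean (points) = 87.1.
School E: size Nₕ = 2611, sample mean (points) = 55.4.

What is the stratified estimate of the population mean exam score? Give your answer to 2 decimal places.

74.55

x̄_st = (Σ Nₕx̄ₕ) / (Σ Nₕ) = (624·84.7 + 703·71.3 + 2547·83.0 + 1944·87.1 + 2611·55.4) / 8429
= 628349.5 / 8429 = 74.5462... → 74.55.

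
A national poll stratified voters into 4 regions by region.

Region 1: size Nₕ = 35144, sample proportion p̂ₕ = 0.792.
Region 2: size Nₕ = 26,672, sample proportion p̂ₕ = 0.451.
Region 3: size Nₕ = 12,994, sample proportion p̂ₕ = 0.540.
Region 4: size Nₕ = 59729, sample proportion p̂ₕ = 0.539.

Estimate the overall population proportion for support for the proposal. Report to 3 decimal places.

0.588

Wₕ = Nₕ/N with N = 134539: 0.2612, 0.1982, 0.0966, 0.4440.
p̂_st = 0.2612·0.792 + 0.1982·0.451 + 0.0966·0.540 + 0.4440·0.539 ≈ 0.58774... → 0.588.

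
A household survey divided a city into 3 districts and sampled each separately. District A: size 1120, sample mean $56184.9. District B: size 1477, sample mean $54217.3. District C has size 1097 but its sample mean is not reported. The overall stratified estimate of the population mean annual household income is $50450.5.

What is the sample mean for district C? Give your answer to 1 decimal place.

N = 1120 + 1477 + 1097 = 3694.
Overall total = μ·N = 50450.5·3694 = 186364147.
Subtract the known strata: 1120·56184.9 + 1477·54217.3 = 143006040.1.
Remaining total for district C: 186364147 − 143006040.1 = 43358106.9.
Divide by its size: 43358106.9 / 1097 = 39524.254... → 39524.3.

39524.3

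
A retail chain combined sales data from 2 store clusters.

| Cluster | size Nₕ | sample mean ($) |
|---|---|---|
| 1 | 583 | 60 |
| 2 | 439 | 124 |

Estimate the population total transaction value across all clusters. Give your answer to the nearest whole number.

Population total = Σ Nₕ·x̄ₕ (each stratum's size times its mean).
583·60 + 439·124 = 34980 + 54436 = 89416.

89416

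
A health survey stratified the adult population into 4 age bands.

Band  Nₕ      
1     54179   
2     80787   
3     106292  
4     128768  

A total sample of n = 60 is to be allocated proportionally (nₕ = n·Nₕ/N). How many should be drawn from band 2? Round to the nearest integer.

13

Share of band 2 = 80787/370026 = 0.21833.
Allocate 60 × 0.21833 = 13.100... → 13.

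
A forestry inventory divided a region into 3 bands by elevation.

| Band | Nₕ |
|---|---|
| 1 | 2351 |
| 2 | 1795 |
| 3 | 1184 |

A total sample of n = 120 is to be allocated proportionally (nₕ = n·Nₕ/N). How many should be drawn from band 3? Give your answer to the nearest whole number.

Share of band 3 = 1184/5330 = 0.22214.
Allocate 120 × 0.22214 = 26.657... → 27.

27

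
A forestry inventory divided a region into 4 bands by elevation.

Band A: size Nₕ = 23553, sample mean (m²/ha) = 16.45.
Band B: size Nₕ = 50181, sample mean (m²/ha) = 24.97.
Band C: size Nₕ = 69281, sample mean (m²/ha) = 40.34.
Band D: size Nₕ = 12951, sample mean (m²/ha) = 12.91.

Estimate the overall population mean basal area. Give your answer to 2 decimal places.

29.51

N = 23553 + 50181 + 69281 + 12951 = 155966.
Weight each subgroup mean by Nₕ/N and sum.
Σ Nₕx̄ₕ = 23553·16.45 + 50181·24.97 + 69281·40.34 + 12951·12.91 = 387446.85 + 1253019.57 + 2794795.54 + 167197.41 = 4602459.37.
Divide by N: 4602459.37 / 155966 = 29.5094... → 29.51.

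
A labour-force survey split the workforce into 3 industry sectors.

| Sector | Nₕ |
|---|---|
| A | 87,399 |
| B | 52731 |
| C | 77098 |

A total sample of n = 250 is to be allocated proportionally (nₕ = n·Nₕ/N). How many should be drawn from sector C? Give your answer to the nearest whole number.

89

Share of sector C = 77098/217228 = 0.35492.
Allocate 250 × 0.35492 = 88.729... → 89.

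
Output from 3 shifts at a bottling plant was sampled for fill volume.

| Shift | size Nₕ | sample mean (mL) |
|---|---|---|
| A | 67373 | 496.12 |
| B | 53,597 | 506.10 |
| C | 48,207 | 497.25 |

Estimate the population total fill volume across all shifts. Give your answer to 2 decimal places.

84521465.21

Estimate total by summing Nₕ·x̄ₕ over strata.
67373·496.12 + 53597·506.10 + 48207·497.25 = 33425092.76 + 27125441.7 + 23970930.75 = 84521465.21.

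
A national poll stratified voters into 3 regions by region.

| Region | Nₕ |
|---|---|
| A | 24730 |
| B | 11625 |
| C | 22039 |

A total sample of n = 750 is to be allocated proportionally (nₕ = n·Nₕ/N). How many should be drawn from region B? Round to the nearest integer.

149

Share of region B = 11625/58394 = 0.19908.
Allocate 750 × 0.19908 = 149.309... → 149.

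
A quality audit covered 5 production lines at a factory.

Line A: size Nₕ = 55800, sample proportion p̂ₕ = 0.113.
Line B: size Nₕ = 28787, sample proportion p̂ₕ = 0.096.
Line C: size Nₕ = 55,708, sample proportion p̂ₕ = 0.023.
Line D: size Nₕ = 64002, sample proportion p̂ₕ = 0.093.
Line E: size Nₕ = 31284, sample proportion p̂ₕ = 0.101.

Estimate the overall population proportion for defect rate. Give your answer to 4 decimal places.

0.0826

Wₕ = Nₕ/N with N = 235581: 0.2369, 0.1222, 0.2365, 0.2717, 0.1328.
p̂_st = 0.2369·0.113 + 0.1222·0.096 + 0.2365·0.023 + 0.2717·0.093 + 0.1328·0.101 ≈ 0.082613... → 0.0826.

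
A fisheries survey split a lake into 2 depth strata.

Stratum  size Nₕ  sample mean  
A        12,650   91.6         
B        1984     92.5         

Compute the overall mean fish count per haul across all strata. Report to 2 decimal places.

x̄_st = (Σ Nₕx̄ₕ) / (Σ Nₕ) = (12650·91.6 + 1984·92.5) / 14634
= 1342260 / 14634 = 91.7220... → 91.72.

91.72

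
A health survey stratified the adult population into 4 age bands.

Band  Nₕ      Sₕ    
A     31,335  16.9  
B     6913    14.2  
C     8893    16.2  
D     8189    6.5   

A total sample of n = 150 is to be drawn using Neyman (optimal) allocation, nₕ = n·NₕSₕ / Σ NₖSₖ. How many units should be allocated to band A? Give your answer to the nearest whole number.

A: NₕSₕ = 31335·16.9 = 529561.5
B: NₕSₕ = 6913·14.2 = 98164.6
C: NₕSₕ = 8893·16.2 = 144066.6
D: NₕSₕ = 8189·6.5 = 53228.5
Σ NₕSₕ = 825021.2.
n_A = 150·529561.5/825021.2 = 96.281... → 96.

96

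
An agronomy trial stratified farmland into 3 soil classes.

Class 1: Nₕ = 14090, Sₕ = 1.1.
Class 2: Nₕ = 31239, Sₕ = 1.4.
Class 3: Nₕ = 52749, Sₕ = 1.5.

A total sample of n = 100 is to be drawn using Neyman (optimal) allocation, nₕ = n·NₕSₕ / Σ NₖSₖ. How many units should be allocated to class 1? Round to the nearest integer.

Σ NₕSₕ = 14090·1.1 + 31239·1.4 + 52749·1.5 = 138357.1.
Share for 1: 15499/138357.1 = 0.11202.
n_1 = 100 × 0.11202 = 11.202... → 11.

11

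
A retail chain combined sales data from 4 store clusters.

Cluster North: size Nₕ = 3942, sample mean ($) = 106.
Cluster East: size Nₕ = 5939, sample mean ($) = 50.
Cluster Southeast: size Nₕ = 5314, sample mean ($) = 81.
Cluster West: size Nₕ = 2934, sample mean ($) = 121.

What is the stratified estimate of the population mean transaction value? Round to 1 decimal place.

82.8

N = 18129; weights Wₕ = Nₕ/N = (0.2174, 0.3276, 0.2931, 0.1618).
x̄_st = Σ Wₕ·x̄ₕ = 0.2174·106 + 0.3276·50 + 0.2931·81 + 0.1618·121 ≈ 82.754...
→ 82.8.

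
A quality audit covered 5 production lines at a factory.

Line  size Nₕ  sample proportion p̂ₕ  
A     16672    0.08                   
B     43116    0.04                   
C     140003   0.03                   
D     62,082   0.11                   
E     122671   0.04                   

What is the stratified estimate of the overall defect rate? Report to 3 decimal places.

N = 16672 + 43116 + 140003 + 62082 + 122671 = 384544.
Overall proportion = Σ (Nₕ/N)·p̂ₕ.
Σ Nₕp̂ₕ = 1333.76 + 1724.64 + 4200.09 + 6829.02 + 4906.84 = 18994.35.
18994.35 / 384544 = 0.04939... → 0.049.

0.049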